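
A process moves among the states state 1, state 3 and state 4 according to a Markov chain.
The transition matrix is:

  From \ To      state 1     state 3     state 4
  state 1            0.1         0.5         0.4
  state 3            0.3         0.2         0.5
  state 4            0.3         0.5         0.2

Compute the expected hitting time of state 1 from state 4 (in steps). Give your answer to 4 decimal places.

Let t(s) be the expected number of steps to first reach state 1 from state s, with t(state 1) = 0. Conditioning on the first step:
t(state 3) = 1 + 0.2·t(state 3) + 0.5·t(state 4)
t(state 4) = 1 + 0.5·t(state 3) + 0.2·t(state 4)
Solving: t(state 3) = 3.3333, t(state 4) = 3.3333.
Expected steps from state 4 to state 1: 3.3333.

3.3333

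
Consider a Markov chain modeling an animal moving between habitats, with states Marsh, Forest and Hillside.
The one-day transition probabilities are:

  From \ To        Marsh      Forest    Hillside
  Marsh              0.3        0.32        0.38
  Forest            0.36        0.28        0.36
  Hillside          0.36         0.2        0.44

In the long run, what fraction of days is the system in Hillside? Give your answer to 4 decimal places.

Let the stationary distribution be π with π = πP and π_1 + π_2 + π_3 = 1.
π_1 = 0.3·π_1 + 0.36·π_2 + 0.36·π_3
π_2 = 0.32·π_1 + 0.28·π_2 + 0.2·π_3
Solving with the normalization constraint gives π = (0.3396, 0.2617, 0.3987).
So the stationary probability of Hillside is 0.3987.

0.3987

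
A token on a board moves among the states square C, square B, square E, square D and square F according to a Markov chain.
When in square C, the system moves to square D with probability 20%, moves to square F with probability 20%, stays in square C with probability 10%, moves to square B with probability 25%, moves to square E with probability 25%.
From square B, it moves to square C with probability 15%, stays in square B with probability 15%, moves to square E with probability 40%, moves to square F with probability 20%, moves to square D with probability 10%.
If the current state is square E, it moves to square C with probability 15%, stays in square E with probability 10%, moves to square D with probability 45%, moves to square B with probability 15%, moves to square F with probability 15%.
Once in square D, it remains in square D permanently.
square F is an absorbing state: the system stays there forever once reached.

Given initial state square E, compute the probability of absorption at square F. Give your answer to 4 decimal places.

0.3167

Let h(s) be the probability of absorption at square F starting from transient state s. Then h(square F) = 1 and h(square D) = 0. By first-step analysis:
h(square C) = 0.1·h(square C) + 0.25·h(square B) + 0.25·h(square E) + 0.2·0 + 0.2·1
h(square B) = 0.15·h(square C) + 0.15·h(square B) + 0.4·h(square E) + 0.1·0 + 0.2·1
h(square E) = 0.15·h(square C) + 0.15·h(square B) + 0.1·h(square E) + 0.45·0 + 0.15·1
Solving: h(square C) = 0.4384, h(square B) = 0.4617, h(square E) = 0.3167.
Starting from square E, the probability is 0.3167.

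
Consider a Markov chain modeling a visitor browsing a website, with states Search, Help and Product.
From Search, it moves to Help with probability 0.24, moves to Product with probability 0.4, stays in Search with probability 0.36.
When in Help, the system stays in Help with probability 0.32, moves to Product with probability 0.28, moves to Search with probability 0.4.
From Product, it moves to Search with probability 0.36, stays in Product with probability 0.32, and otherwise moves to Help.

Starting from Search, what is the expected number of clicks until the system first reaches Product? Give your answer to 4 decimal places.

Let t(s) be the expected number of clicks to first reach Product from state s, with t(Product) = 0. Conditioning on the first click:
t(Search) = 1 + 0.36·t(Search) + 0.24·t(Help)
t(Help) = 1 + 0.4·t(Search) + 0.32·t(Help)
Solving: t(Search) = 2.7123, t(Help) = 3.0660.
Expected clicks from Search to Product: 2.7123.

2.7123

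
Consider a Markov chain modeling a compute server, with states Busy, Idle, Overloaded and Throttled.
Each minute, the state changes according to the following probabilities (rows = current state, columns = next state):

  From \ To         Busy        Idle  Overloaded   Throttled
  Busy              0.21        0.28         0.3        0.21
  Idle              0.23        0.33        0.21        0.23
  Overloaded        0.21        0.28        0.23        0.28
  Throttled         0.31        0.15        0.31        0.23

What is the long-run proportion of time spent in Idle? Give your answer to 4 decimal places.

Let the stationary distribution be π with π = πP and π_1 + π_2 + π_3 + π_4 = 1.
π_1 = 0.21·π_1 + 0.23·π_2 + 0.21·π_3 + 0.31·π_4
π_2 = 0.28·π_1 + 0.33·π_2 + 0.28·π_3 + 0.15·π_4
π_3 = 0.3·π_1 + 0.21·π_2 + 0.23·π_3 + 0.31·π_4
Solving with the normalization constraint gives π = (0.2391, 0.2621, 0.2606, 0.2382).
So the stationary probability of Idle is 0.2621.

0.2621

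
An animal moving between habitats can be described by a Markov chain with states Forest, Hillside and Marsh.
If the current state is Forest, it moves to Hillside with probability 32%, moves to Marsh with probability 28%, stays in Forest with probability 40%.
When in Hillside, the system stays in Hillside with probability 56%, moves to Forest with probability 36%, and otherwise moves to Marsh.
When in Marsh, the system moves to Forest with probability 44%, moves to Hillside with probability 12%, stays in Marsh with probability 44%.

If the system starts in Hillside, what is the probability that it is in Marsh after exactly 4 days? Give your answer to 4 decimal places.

Propagate the distribution vector 4 days from Hillside.
After 0 days: (0.0000, 1.0000, 0.0000)
After 1 day: (0.3600, 0.5600, 0.0800)
After 2 days: (0.3808, 0.4384, 0.1808)
After 3 days: (0.3897, 0.3891, 0.2212)
After 4 days: (0.3933, 0.3691, 0.2376)
P(in Marsh after 4 days) = 0.2376

0.2376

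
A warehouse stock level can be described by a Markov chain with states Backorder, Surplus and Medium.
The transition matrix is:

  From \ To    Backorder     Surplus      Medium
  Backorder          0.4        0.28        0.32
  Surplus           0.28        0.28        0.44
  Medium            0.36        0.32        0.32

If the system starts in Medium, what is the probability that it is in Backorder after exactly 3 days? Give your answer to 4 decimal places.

Propagate the distribution vector 3 days from Medium.
After 0 days: (0.0000, 0.0000, 1.0000)
After 1 day: (0.3600, 0.3200, 0.3200)
After 2 days: (0.3488, 0.2928, 0.3584)
After 3 days: (0.3505, 0.2943, 0.3551)
P(in Backorder after 3 days) = 0.3505

0.3505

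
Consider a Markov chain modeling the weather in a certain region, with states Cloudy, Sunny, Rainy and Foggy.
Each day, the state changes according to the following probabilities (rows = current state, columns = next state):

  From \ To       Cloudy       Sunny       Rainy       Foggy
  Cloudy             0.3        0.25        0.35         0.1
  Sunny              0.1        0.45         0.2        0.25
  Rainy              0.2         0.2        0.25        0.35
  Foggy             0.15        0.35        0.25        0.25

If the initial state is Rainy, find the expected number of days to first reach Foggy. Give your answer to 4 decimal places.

Let t(s) be the expected number of days to first reach Foggy from state s, with t(Foggy) = 0. Conditioning on the first day:
t(Cloudy) = 1 + 0.3·t(Cloudy) + 0.25·t(Sunny) + 0.35·t(Rainy)
t(Sunny) = 1 + 0.1·t(Cloudy) + 0.45·t(Sunny) + 0.2·t(Rainy)
t(Rainy) = 1 + 0.2·t(Cloudy) + 0.2·t(Sunny) + 0.25·t(Rainy)
Solving: t(Cloudy) = 4.6783, t(Sunny) = 3.9946, t(Rainy) = 3.6461.
Expected days from Rainy to Foggy: 3.6461.

3.6461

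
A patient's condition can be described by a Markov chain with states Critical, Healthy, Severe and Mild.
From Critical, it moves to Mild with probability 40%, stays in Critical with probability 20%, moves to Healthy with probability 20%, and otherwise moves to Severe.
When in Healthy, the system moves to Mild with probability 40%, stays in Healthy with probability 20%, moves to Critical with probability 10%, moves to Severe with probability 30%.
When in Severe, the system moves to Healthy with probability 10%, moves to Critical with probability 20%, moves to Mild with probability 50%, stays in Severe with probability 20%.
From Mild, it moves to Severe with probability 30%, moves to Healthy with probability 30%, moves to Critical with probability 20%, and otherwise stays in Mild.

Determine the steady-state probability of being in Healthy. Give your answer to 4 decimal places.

Let the stationary distribution be π with π = πP and π_1 + π_2 + π_3 + π_4 = 1.
π_1 = 0.2·π_1 + 0.1·π_2 + 0.2·π_3 + 0.2·π_4
π_2 = 0.2·π_1 + 0.2·π_2 + 0.1·π_3 + 0.3·π_4
π_3 = 0.2·π_1 + 0.3·π_2 + 0.2·π_3 + 0.3·π_4
Solving with the normalization constraint gives π = (0.1790, 0.2098, 0.2565, 0.3547).
So the stationary probability of Healthy is 0.2098.

0.2098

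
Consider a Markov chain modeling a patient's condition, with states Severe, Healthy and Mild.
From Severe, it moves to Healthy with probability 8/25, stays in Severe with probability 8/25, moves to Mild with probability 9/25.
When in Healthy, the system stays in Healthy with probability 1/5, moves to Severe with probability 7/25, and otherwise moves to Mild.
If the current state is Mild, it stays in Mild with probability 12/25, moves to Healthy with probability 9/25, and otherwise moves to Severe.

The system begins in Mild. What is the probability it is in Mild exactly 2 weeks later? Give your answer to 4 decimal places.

Sum over the intermediate state after 1 week:
P = P(Mild→Severe)·P(Severe→Mild) + P(Mild→Healthy)·P(Healthy→Mild) + P(Mild→Mild)·P(Mild→Mild)
  = 0.16×0.36 + 0.36×0.52 + 0.48×0.48
  = 0.0576 + 0.1872 + 0.2304 = 0.4752

0.4752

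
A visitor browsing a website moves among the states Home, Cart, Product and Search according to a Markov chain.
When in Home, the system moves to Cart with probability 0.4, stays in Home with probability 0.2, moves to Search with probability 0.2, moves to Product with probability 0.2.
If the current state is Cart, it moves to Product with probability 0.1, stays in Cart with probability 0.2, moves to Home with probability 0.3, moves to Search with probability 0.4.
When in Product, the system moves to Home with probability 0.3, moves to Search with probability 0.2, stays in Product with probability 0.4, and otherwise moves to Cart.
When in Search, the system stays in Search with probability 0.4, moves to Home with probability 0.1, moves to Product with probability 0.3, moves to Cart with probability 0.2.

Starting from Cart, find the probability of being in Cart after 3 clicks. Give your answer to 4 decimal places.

Propagate the distribution vector 3 clicks from Cart.
After 0 clicks: (0.0000, 1.0000, 0.0000, 0.0000)
After 1 click: (0.3000, 0.2000, 0.1000, 0.4000)
After 2 clicks: (0.1900, 0.2500, 0.2400, 0.3200)
After 3 clicks: (0.2170, 0.2140, 0.2550, 0.3140)
P(in Cart after 3 clicks) = 0.2140

0.2140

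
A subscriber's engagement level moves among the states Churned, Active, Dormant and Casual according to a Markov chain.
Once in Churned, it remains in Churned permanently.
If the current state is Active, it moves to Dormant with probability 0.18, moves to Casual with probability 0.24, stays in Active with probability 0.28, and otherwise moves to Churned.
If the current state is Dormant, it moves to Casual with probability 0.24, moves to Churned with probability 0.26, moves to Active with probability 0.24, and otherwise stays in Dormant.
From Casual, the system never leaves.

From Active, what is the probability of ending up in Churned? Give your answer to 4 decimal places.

0.5490

Let h(s) be the probability of absorption at Churned starting from transient state s. Then h(Churned) = 1 and h(Casual) = 0. By first-step analysis:
h(Active) = 0.3·1 + 0.28·h(Active) + 0.18·h(Dormant) + 0.24·0
h(Dormant) = 0.26·1 + 0.24·h(Active) + 0.26·h(Dormant) + 0.24·0
Solving: h(Active) = 0.5490, h(Dormant) = 0.5294.
Starting from Active, the probability is 0.5490.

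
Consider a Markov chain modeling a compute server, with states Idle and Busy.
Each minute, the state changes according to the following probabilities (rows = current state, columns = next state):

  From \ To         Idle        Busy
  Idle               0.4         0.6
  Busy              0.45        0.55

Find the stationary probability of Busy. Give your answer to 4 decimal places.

0.5714

Let the stationary distribution be π with π = πP and π_1 + π_2 = 1.
π_1 = 0.4·π_1 + 0.45·π_2
Solving with the normalization constraint gives π = (0.4286, 0.5714).
So the stationary probability of Busy is 0.5714.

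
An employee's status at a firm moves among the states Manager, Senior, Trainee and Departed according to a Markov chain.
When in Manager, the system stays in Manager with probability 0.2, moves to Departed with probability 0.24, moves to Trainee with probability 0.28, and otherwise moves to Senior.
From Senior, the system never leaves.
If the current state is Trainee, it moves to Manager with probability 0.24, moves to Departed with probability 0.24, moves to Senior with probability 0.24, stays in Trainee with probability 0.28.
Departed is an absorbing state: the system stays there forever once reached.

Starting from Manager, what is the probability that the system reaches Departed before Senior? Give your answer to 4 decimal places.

Let h(s) be the probability of absorption at Departed starting from transient state s. Then h(Departed) = 1 and h(Senior) = 0. By first-step analysis:
h(Manager) = 0.2·h(Manager) + 0.28·0 + 0.28·h(Trainee) + 0.24·1
h(Trainee) = 0.24·h(Manager) + 0.24·0 + 0.28·h(Trainee) + 0.24·1
Solving: h(Manager) = 0.4717, h(Trainee) = 0.4906.
Starting from Manager, the probability is 0.4717.

0.4717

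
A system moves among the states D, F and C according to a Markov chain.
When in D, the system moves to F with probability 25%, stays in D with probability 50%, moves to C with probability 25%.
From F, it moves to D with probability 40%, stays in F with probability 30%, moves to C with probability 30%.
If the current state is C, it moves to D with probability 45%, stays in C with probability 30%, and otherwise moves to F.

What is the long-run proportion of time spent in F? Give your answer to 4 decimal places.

Let the stationary distribution be π with π = πP and π_1 + π_2 + π_3 = 1.
π_1 = 0.5·π_1 + 0.4·π_2 + 0.45·π_3
π_2 = 0.25·π_1 + 0.3·π_2 + 0.25·π_3
Solving with the normalization constraint gives π = (0.4598, 0.2632, 0.2770).
So the stationary probability of F is 0.2632.

0.2632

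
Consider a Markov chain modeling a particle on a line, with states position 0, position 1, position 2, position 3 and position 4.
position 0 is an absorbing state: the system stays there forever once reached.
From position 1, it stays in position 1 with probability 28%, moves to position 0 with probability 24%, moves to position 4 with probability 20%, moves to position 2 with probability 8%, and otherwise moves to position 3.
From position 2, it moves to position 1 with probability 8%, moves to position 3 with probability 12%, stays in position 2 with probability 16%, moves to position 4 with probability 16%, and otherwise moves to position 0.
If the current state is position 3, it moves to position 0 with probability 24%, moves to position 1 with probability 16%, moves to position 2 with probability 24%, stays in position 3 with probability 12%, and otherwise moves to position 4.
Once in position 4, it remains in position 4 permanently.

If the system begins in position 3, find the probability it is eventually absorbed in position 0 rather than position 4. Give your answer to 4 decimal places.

Let h(s) be the probability of absorption at position 0 starting from transient state s. Then h(position 0) = 1 and h(position 4) = 0. By first-step analysis:
h(position 1) = 0.24·1 + 0.28·h(position 1) + 0.08·h(position 2) + 0.2·h(position 3) + 0.2·0
h(position 2) = 0.48·1 + 0.08·h(position 1) + 0.16·h(position 2) + 0.12·h(position 3) + 0.16·0
h(position 3) = 0.24·1 + 0.16·h(position 1) + 0.24·h(position 2) + 0.12·h(position 3) + 0.24·0
Solving: h(position 1) = 0.5700, h(position 2) = 0.7070, h(position 3) = 0.5692.
Starting from position 3, the probability is 0.5692.

0.5692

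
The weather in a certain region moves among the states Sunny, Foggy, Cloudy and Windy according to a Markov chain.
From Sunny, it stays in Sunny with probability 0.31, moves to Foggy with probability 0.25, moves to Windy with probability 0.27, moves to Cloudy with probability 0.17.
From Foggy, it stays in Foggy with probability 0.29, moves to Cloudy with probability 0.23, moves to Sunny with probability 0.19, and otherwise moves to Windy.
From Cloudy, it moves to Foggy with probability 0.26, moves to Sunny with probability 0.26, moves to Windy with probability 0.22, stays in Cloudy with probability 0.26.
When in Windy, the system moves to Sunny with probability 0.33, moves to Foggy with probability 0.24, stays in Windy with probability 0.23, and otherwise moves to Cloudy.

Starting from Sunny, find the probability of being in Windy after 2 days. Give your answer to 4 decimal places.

0.2557

Propagate the distribution vector 2 days from Sunny.
After 0 days: (1.0000, 0.0000, 0.0000, 0.0000)
After 1 day: (0.3100, 0.2500, 0.1700, 0.2700)
After 2 days: (0.2769, 0.2590, 0.2084, 0.2557)
P(in Windy after 2 days) = 0.2557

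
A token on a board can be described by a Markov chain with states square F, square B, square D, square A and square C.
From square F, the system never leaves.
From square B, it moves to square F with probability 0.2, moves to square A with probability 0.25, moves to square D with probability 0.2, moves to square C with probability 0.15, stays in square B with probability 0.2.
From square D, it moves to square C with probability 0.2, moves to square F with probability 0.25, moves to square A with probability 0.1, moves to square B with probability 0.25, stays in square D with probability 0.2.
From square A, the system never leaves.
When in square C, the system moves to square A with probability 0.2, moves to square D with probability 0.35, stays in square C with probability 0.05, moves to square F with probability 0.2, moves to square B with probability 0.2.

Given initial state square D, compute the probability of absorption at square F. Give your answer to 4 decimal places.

Let h(s) be the probability of absorption at square F starting from transient state s. Then h(square F) = 1 and h(square A) = 0. By first-step analysis:
h(square B) = 0.2·1 + 0.2·h(square B) + 0.2·h(square D) + 0.25·0 + 0.15·h(square C)
h(square D) = 0.25·1 + 0.25·h(square B) + 0.2·h(square D) + 0.1·0 + 0.2·h(square C)
h(square C) = 0.2·1 + 0.2·h(square B) + 0.35·h(square D) + 0.2·0 + 0.05·h(square C)
Solving: h(square B) = 0.5020, h(square D) = 0.6041, h(square C) = 0.5388.
Starting from square D, the probability is 0.6041.

0.6041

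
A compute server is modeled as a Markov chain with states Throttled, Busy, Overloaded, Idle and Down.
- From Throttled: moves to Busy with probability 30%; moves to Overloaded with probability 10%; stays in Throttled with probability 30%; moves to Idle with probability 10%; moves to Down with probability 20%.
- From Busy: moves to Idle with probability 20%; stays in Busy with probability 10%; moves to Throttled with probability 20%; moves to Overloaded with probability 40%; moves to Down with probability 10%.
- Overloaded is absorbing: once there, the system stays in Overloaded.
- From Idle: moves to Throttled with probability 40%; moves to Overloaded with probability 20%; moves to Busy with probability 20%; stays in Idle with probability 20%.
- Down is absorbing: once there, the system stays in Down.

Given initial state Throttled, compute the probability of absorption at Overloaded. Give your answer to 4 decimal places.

Let h(s) be the probability of absorption at Overloaded starting from transient state s. Then h(Overloaded) = 1 and h(Down) = 0. By first-step analysis:
h(Throttled) = 0.3·h(Throttled) + 0.3·h(Busy) + 0.1·1 + 0.1·h(Idle) + 0.2·0
h(Busy) = 0.2·h(Throttled) + 0.1·h(Busy) + 0.4·1 + 0.2·h(Idle) + 0.1·0
h(Idle) = 0.4·h(Throttled) + 0.2·h(Busy) + 0.2·1 + 0.2·h(Idle)
Solving: h(Throttled) = 0.5549, h(Busy) = 0.7253, h(Idle) = 0.7088.
Starting from Throttled, the probability is 0.5549.

0.5549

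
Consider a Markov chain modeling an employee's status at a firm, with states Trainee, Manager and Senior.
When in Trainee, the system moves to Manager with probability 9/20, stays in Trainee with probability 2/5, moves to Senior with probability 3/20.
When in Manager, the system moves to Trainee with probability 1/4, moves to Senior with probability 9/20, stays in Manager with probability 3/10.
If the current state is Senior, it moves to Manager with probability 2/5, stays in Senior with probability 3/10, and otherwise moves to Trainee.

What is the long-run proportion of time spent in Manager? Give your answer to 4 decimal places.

Let the stationary distribution be π with π = πP and π_1 + π_2 + π_3 = 1.
π_1 = 0.4·π_1 + 0.25·π_2 + 0.3·π_3
π_2 = 0.45·π_1 + 0.3·π_2 + 0.4·π_3
Solving with the normalization constraint gives π = (0.3123, 0.3778, 0.3098).
So the stationary probability of Manager is 0.3778.

0.3778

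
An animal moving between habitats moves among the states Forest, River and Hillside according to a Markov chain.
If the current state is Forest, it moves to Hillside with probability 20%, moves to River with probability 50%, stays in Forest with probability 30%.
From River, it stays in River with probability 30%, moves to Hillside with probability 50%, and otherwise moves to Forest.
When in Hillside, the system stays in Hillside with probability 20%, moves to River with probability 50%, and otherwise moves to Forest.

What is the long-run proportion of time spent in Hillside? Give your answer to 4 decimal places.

0.3250

Let the stationary distribution be π with π = πP and π_1 + π_2 + π_3 = 1.
π_1 = 0.3·π_1 + 0.2·π_2 + 0.3·π_3
π_2 = 0.5·π_1 + 0.3·π_2 + 0.5·π_3
Solving with the normalization constraint gives π = (0.2583, 0.4167, 0.3250).
So the stationary probability of Hillside is 0.3250.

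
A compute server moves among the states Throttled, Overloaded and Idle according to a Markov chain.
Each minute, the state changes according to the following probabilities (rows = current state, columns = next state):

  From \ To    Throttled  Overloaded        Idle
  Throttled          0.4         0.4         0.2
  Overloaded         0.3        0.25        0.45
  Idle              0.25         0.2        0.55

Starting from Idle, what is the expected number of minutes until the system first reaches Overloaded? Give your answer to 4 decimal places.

3.8636

Let t(s) be the expected number of minutes to first reach Overloaded from state s, with t(Overloaded) = 0. Conditioning on the first minute:
t(Throttled) = 1 + 0.4·t(Throttled) + 0.2·t(Idle)
t(Idle) = 1 + 0.25·t(Throttled) + 0.55·t(Idle)
Solving: t(Throttled) = 2.9545, t(Idle) = 3.8636.
Expected minutes from Idle to Overloaded: 3.8636.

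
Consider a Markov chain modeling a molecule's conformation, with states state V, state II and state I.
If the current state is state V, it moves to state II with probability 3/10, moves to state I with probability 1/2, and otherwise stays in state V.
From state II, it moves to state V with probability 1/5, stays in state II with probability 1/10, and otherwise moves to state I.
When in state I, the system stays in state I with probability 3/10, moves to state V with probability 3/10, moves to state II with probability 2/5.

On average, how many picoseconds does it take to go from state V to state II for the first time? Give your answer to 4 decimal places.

2.9268

Let t(s) be the expected number of picoseconds to first reach state II from state s, with t(state II) = 0. Conditioning on the first picosecond:
t(state V) = 1 + 0.2·t(state V) + 0.5·t(state I)
t(state I) = 1 + 0.3·t(state V) + 0.3·t(state I)
Solving: t(state V) = 2.9268, t(state I) = 2.6829.
Expected picoseconds from state V to state II: 2.9268.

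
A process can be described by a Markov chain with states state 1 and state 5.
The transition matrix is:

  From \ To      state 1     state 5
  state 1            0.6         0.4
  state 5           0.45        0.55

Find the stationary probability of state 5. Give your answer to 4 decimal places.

Let the stationary distribution be π with π = πP and π_1 + π_2 = 1.
π_1 = 0.6·π_1 + 0.45·π_2
Solving with the normalization constraint gives π = (0.5294, 0.4706).
So the stationary probability of state 5 is 0.4706.

0.4706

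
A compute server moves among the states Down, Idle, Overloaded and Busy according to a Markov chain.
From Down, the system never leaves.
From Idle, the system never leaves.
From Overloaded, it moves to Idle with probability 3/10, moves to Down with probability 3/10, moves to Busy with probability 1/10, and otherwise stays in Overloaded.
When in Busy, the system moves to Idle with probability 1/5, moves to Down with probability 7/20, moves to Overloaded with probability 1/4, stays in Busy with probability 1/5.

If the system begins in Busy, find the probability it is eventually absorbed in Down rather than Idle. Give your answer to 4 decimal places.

0.5981

Let h(s) be the probability of absorption at Down starting from transient state s. Then h(Down) = 1 and h(Idle) = 0. By first-step analysis:
h(Overloaded) = 0.3·1 + 0.3·0 + 0.3·h(Overloaded) + 0.1·h(Busy)
h(Busy) = 0.35·1 + 0.2·0 + 0.25·h(Overloaded) + 0.2·h(Busy)
Solving: h(Overloaded) = 0.5140, h(Busy) = 0.5981.
Starting from Busy, the probability is 0.5981.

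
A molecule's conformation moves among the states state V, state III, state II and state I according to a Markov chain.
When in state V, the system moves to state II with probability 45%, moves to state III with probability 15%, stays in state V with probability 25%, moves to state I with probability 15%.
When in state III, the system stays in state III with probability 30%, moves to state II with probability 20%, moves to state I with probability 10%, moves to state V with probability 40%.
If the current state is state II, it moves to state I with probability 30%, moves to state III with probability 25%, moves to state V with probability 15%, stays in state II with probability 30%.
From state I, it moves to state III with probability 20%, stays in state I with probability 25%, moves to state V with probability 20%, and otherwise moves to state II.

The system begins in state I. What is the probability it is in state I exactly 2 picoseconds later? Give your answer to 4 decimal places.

Propagate the distribution vector 2 picoseconds from state I.
After 0 picoseconds: (0.0000, 0.0000, 0.0000, 1.0000)
After 1 picosecond: (0.2000, 0.2000, 0.3500, 0.2500)
After 2 picoseconds: (0.2325, 0.2275, 0.3225, 0.2175)
P(in state I after 2 picoseconds) = 0.2175

0.2175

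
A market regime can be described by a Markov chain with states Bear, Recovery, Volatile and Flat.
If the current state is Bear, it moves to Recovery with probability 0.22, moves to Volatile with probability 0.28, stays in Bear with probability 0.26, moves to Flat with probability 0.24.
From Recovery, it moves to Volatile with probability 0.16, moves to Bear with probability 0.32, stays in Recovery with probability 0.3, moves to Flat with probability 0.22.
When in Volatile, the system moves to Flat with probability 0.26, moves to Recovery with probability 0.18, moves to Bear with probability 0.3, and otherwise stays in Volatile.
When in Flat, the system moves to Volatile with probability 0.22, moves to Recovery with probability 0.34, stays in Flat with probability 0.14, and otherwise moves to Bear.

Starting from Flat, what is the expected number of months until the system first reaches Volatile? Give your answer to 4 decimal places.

Let t(s) be the expected number of months to first reach Volatile from state s, with t(Volatile) = 0. Conditioning on the first month:
t(Bear) = 1 + 0.26·t(Bear) + 0.22·t(Recovery) + 0.24·t(Flat)
t(Recovery) = 1 + 0.32·t(Bear) + 0.3·t(Recovery) + 0.22·t(Flat)
t(Flat) = 1 + 0.3·t(Bear) + 0.34·t(Recovery) + 0.14·t(Flat)
Solving: t(Bear) = 4.2523, t(Recovery) = 4.8006, t(Flat) = 4.5441.
Expected months from Flat to Volatile: 4.5441.

4.5441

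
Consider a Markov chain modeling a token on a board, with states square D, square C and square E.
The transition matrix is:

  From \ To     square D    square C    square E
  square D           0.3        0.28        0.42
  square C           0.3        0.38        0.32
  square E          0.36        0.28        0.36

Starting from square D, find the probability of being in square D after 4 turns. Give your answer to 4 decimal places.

0.3220

Propagate the distribution vector 4 turns from square D.
After 0 turns: (1.0000, 0.0000, 0.0000)
After 1 turn: (0.3000, 0.2800, 0.4200)
After 2 turns: (0.3252, 0.3080, 0.3668)
After 3 turns: (0.3220, 0.3108, 0.3672)
After 4 turns: (0.3220, 0.3111, 0.3669)
P(in square D after 4 turns) = 0.3220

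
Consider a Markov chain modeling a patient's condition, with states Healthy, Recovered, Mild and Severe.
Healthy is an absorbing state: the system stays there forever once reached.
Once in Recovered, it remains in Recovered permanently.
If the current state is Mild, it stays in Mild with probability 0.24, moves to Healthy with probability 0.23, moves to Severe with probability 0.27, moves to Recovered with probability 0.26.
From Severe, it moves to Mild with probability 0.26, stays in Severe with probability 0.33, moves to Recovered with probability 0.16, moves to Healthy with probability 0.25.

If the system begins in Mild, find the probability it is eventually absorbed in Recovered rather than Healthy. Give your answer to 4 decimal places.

0.4952

Let h(s) be the probability of absorption at Recovered starting from transient state s. Then h(Recovered) = 1 and h(Healthy) = 0. By first-step analysis:
h(Mild) = 0.23·0 + 0.26·1 + 0.24·h(Mild) + 0.27·h(Severe)
h(Severe) = 0.25·0 + 0.16·1 + 0.26·h(Mild) + 0.33·h(Severe)
Solving: h(Mild) = 0.4952, h(Severe) = 0.4310.
Starting from Mild, the probability is 0.4952.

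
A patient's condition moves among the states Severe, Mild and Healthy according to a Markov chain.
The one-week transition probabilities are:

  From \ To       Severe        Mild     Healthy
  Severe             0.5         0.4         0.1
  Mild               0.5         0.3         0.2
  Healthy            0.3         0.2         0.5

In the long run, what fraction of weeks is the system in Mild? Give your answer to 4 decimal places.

0.3235

Let the stationary distribution be π with π = πP and π_1 + π_2 + π_3 = 1.
π_1 = 0.5·π_1 + 0.5·π_2 + 0.3·π_3
π_2 = 0.4·π_1 + 0.3·π_2 + 0.2·π_3
Solving with the normalization constraint gives π = (0.4559, 0.3235, 0.2206).
So the stationary probability of Mild is 0.3235.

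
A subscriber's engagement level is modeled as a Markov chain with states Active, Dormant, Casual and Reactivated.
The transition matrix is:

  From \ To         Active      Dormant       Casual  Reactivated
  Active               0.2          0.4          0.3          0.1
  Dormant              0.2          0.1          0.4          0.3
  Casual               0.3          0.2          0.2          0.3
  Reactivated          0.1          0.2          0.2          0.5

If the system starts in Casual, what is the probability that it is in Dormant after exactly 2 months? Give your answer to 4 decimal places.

0.2400

Propagate the distribution vector 2 months from Casual.
After 0 months: (0.0000, 0.0000, 1.0000, 0.0000)
After 1 month: (0.3000, 0.2000, 0.2000, 0.3000)
After 2 months: (0.1900, 0.2400, 0.2700, 0.3000)
P(in Dormant after 2 months) = 0.2400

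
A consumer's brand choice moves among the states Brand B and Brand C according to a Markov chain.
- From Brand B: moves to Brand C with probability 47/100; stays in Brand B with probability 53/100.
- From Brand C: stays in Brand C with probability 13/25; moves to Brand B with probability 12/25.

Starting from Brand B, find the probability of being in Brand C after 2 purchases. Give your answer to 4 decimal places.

Sum over the intermediate state after 1 purchase:
P = P(Brand B→Brand B)·P(Brand B→Brand C) + P(Brand B→Brand C)·P(Brand C→Brand C)
  = 0.53×0.47 + 0.47×0.52
  = 0.2491 + 0.2444 = 0.4935

0.4935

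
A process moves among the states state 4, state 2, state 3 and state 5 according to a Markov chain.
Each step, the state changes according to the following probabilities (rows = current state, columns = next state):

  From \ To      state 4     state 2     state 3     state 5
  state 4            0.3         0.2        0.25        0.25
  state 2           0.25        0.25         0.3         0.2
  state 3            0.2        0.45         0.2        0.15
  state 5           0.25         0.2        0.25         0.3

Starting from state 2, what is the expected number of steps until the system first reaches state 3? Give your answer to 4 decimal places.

3.6364

Let t(s) be the expected number of steps to first reach state 3 from state s, with t(state 3) = 0. Conditioning on the first step:
t(state 4) = 1 + 0.3·t(state 4) + 0.2·t(state 2) + 0.25·t(state 5)
t(state 2) = 1 + 0.25·t(state 4) + 0.25·t(state 2) + 0.2·t(state 5)
t(state 5) = 1 + 0.25·t(state 4) + 0.2·t(state 2) + 0.3·t(state 5)
Solving: t(state 4) = 3.8384, t(state 2) = 3.6364, t(state 5) = 3.8384.
Expected steps from state 2 to state 3: 3.6364.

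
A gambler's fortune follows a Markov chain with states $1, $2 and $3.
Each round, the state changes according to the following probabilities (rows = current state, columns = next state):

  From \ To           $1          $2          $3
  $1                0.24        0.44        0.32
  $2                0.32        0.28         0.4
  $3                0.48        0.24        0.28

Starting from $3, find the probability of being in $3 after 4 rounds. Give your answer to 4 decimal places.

0.3321

Propagate the distribution vector 4 rounds from $3.
After 0 rounds: (0.0000, 0.0000, 1.0000)
After 1 round: (0.4800, 0.2400, 0.2800)
After 2 rounds: (0.3264, 0.3456, 0.3280)
After 3 rounds: (0.3464, 0.3191, 0.3345)
After 4 rounds: (0.3458, 0.3220, 0.3321)
P(in $3 after 4 rounds) = 0.3321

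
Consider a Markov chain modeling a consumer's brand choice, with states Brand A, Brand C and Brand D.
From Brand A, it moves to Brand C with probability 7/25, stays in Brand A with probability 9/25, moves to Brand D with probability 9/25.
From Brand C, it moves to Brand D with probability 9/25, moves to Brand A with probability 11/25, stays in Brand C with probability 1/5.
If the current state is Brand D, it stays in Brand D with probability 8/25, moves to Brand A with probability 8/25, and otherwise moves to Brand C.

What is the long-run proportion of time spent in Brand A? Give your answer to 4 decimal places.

0.3689

Let the stationary distribution be π with π = πP and π_1 + π_2 + π_3 = 1.
π_1 = 0.36·π_1 + 0.44·π_2 + 0.32·π_3
π_2 = 0.28·π_1 + 0.2·π_2 + 0.36·π_3
Solving with the normalization constraint gives π = (0.3689, 0.2849, 0.3462).
So the stationary probability of Brand A is 0.3689.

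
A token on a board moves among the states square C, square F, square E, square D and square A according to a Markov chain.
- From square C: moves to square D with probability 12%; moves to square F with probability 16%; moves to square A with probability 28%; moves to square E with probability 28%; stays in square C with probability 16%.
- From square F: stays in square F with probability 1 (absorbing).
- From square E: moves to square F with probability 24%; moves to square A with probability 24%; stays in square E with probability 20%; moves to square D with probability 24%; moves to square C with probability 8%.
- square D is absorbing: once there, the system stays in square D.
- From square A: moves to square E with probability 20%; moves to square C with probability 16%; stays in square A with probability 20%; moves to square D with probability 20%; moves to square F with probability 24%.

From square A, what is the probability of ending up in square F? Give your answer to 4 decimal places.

0.5371

Let h(s) be the probability of absorption at square F starting from transient state s. Then h(square F) = 1 and h(square D) = 0. By first-step analysis:
h(square C) = 0.16·h(square C) + 0.16·1 + 0.28·h(square E) + 0.12·0 + 0.28·h(square A)
h(square E) = 0.08·h(square C) + 0.24·1 + 0.2·h(square E) + 0.24·0 + 0.24·h(square A)
h(square A) = 0.16·h(square C) + 0.24·1 + 0.2·h(square E) + 0.2·0 + 0.2·h(square A)
Solving: h(square C) = 0.5412, h(square E) = 0.5152, h(square A) = 0.5371.
Starting from square A, the probability is 0.5371.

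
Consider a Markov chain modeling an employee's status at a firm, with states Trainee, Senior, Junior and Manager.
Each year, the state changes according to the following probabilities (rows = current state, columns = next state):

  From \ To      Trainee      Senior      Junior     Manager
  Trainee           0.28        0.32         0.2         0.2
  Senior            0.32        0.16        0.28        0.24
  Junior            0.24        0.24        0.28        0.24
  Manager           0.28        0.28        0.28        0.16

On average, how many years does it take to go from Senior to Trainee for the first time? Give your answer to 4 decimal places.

Let t(s) be the expected number of years to first reach Trainee from state s, with t(Trainee) = 0. Conditioning on the first year:
t(Senior) = 1 + 0.16·t(Senior) + 0.28·t(Junior) + 0.24·t(Manager)
t(Junior) = 1 + 0.24·t(Senior) + 0.28·t(Junior) + 0.24·t(Manager)
t(Manager) = 1 + 0.28·t(Senior) + 0.28·t(Junior) + 0.16·t(Manager)
Solving: t(Senior) = 3.4637, t(Junior) = 3.7408, t(Manager) = 3.5920.
Expected years from Senior to Trainee: 3.4637.

3.4637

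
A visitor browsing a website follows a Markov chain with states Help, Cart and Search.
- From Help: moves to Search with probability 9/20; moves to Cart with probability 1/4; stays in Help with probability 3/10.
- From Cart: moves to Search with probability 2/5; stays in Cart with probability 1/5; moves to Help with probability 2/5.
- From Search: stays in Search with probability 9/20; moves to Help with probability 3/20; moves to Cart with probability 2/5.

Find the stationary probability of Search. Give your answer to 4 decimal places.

Let the stationary distribution be π with π = πP and π_1 + π_2 + π_3 = 1.
π_1 = 0.3·π_1 + 0.4·π_2 + 0.15·π_3
π_2 = 0.25·π_1 + 0.2·π_2 + 0.4·π_3
Solving with the normalization constraint gives π = (0.2648, 0.3002, 0.4350).
So the stationary probability of Search is 0.4350.

0.4350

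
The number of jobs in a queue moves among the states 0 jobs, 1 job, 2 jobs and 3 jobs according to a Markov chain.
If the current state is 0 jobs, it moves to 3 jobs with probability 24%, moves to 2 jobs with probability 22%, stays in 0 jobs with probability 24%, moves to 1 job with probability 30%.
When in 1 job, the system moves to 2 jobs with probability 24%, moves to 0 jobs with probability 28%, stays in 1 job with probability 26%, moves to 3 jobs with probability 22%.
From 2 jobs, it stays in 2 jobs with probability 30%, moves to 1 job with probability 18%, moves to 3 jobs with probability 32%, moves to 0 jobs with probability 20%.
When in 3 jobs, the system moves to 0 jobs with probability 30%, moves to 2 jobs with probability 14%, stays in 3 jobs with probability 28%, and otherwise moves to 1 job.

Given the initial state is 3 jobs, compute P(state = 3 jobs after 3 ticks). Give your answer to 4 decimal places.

0.2621

Propagate the distribution vector 3 ticks from 3 jobs.
After 0 ticks: (0.0000, 0.0000, 0.0000, 1.0000)
After 1 tick: (0.3000, 0.2800, 0.1400, 0.2800)
After 2 ticks: (0.2624, 0.2664, 0.2144, 0.2568)
After 3 ticks: (0.2575, 0.2585, 0.2219, 0.2621)
P(in 3 jobs after 3 ticks) = 0.2621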